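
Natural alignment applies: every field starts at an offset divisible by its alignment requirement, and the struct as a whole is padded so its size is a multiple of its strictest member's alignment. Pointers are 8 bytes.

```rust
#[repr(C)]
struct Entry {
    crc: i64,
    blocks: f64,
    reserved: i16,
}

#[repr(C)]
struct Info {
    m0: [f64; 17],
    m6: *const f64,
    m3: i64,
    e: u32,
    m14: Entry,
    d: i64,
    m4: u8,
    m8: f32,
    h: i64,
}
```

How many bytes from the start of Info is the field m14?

Entry: 0..8  crc  (8B, 8-aligned); 8..16  blocks  (8B, 8-aligned); 16..18  reserved  (2B, 2-aligned); 18..24  -- tail padding (6B); sizeof = 24, alignof = 8
0..136  m0  (136B, 8-aligned)
136..144  m6  (8B, 8-aligned)
144..152  m3  (8B, 8-aligned)
152..156  e  (4B, 4-aligned)
156..160  -- padding (4B)
160..184  m14  (24B, 8-aligned)

160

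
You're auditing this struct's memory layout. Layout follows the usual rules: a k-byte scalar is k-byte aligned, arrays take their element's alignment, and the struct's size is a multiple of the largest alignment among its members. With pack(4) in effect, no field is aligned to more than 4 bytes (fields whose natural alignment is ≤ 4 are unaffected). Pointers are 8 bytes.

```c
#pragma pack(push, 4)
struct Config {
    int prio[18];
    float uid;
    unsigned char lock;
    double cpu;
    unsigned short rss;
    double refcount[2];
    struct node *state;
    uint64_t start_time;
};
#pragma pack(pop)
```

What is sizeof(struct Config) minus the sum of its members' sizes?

5

0..72  prio  (72B, 4-aligned)
72..76  uid  (4B, 4-aligned)
76..77  lock  (1B, 1-aligned)
77..80  -- padding (3B)
80..88  cpu  (8B, 4-aligned)
88..90  rss  (2B, 2-aligned)
90..92  -- padding (2B)
92..108  refcount  (16B, 4-aligned)
108..116  state  (8B, 4-aligned)
116..124  start_time  (8B, 4-aligned)
sizeof = 124, alignof = 4
data bytes 119, size 124 → padding 5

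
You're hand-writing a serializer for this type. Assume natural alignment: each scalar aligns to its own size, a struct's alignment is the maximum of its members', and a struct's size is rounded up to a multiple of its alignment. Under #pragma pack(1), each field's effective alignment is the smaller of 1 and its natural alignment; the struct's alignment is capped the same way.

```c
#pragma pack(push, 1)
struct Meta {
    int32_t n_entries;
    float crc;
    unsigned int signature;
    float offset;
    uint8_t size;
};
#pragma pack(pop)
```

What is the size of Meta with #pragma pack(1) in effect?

n_entries at 0 (size 4, align 1) → ends 4
crc at 4 (size 4, align 1) → ends 8
signature at 8 (size 4, align 1) → ends 12
offset at 12 (size 4, align 1) → ends 16
size at 16 (size 1, align 1) → ends 17
total 17 bytes, alignment 1

17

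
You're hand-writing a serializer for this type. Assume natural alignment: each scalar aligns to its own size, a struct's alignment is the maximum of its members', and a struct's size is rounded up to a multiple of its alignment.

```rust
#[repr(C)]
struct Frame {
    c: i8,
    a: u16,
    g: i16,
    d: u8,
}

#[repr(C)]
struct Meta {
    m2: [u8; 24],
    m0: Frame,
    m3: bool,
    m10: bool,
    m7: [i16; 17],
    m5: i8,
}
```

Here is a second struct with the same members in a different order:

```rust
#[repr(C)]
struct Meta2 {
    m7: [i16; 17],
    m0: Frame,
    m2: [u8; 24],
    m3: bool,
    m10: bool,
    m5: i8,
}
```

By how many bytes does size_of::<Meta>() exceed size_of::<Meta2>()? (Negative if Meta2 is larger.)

0

Frame: c at 0 (size 1, align 1) → ends 1; pad 1 to align 2 for a; a at 2 (size 2, align 2) → ends 4; g at 4 (size 2, align 2) → ends 6; d at 6 (size 1, align 1) → ends 7; tail pad 1 to reach multiple of 2; total 8 bytes, alignment 2
m2 at 0 (size 24, align 1) → ends 24
m0 at 24 (size 8, align 2) → ends 32
m3 at 32 (size 1, align 1) → ends 33
m10 at 33 (size 1, align 1) → ends 34
m7 at 34 (size 34, align 2) → ends 68
m5 at 68 (size 1, align 1) → ends 69
tail pad 1 to reach multiple of 2
total 70 bytes, alignment 2
— Meta2 —
m7 at 0 (size 34, align 2) → ends 34
m0 at 34 (size 8, align 2) → ends 42
m2 at 42 (size 24, align 1) → ends 66
m3 at 66 (size 1, align 1) → ends 67
m10 at 67 (size 1, align 1) → ends 68
m5 at 68 (size 1, align 1) → ends 69
tail pad 1 to reach multiple of 2
total 70 bytes, alignment 2
70 − 70 = 0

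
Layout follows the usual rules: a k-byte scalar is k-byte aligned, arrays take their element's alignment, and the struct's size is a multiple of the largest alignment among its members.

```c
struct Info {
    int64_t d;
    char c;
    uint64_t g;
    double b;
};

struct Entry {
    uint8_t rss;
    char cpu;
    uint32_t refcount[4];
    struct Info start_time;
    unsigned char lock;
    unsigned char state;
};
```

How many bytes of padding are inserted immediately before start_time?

Info: d at 0 (size 8, align 8) → ends 8; c at 8 (size 1, align 1) → ends 9; pad 7 to align 8 for g; g at 16 (size 8, align 8) → ends 24; b at 24 (size 8, align 8) → ends 32; total 32 bytes, alignment 8
rss at 0 (size 1, align 1) → ends 1
cpu at 1 (size 1, align 1) → ends 2
pad 2 to align 4 for refcount
refcount at 4 (size 16, align 4) → ends 20
pad 4 to align 8 for start_time
start_time at 24 (size 32, align 8) → ends 56

4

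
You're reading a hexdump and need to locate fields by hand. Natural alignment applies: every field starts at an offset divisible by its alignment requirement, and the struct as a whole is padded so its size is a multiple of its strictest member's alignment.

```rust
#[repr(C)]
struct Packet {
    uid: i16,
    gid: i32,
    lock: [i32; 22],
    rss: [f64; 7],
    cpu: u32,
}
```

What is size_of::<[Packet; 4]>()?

uid at 0 (size 2, align 2) → ends 2
pad 2 to align 4 for gid
gid at 4 (size 4, align 4) → ends 8
lock at 8 (size 88, align 4) → ends 96
rss at 96 (size 56, align 8) → ends 152
cpu at 152 (size 4, align 4) → ends 156
tail pad 4 to reach multiple of 8
total 160 bytes, alignment 8
array of 4: 4 × 160 = 640

640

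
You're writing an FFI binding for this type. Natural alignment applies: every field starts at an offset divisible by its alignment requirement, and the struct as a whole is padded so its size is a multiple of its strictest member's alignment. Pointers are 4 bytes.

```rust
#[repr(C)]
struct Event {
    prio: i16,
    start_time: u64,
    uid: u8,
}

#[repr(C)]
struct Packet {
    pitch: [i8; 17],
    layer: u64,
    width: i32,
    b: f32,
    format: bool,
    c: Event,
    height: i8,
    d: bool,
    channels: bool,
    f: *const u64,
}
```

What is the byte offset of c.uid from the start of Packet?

Event: @0: prio [2B, align 2] → 2; +6 pad (align 8); @8: start_time [8B, align 8] → 16; @16: uid [1B, align 1] → 17; +7 tail pad (align 8); size 24, align 8
@0: pitch [17B, align 1] → 17
+7 pad (align 8)
@24: layer [8B, align 8] → 32
@32: width [4B, align 4] → 36
@36: b [4B, align 4] → 40
@40: format [1B, align 1] → 41
+7 pad (align 8)
@48: c [24B, align 8] → 72
within Event: uid at 16
48 + 16 = 64

64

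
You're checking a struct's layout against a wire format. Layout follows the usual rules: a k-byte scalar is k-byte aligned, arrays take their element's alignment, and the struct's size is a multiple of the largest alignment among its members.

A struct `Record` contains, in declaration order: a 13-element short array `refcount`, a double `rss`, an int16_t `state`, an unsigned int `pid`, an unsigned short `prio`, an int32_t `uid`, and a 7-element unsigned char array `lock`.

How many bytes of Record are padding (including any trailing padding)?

@0: refcount [26B, align 2] → 26
+6 pad (align 8)
@32: rss [8B, align 8] → 40
@40: state [2B, align 2] → 42
+2 pad (align 4)
@44: pid [4B, align 4] → 48
@48: prio [2B, align 2] → 50
+2 pad (align 4)
@52: uid [4B, align 4] → 56
@56: lock [7B, align 1] → 63
+1 tail pad (align 8)
size 64, align 8
data bytes 53, size 64 → padding 11

11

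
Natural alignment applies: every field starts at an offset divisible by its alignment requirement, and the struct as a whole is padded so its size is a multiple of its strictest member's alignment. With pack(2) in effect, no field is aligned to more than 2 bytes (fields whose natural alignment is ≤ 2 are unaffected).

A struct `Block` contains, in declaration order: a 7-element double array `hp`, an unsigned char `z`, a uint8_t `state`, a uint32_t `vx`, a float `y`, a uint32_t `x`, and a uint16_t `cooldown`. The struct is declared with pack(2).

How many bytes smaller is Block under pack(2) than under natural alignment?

natural layout:
  hp at 0 (size 56, align 8) → ends 56
  z at 56 (size 1, align 1) → ends 57
  state at 57 (size 1, align 1) → ends 58
  pad 2 to align 4 for vx
  vx at 60 (size 4, align 4) → ends 64
  y at 64 (size 4, align 4) → ends 68
  x at 68 (size 4, align 4) → ends 72
  cooldown at 72 (size 2, align 2) → ends 74
  tail pad 6 to reach multiple of 8
  total 80 bytes, alignment 8
packed(2) layout:
  hp at 0 (size 56, align 2) → ends 56
  z at 56 (size 1, align 1) → ends 57
  state at 57 (size 1, align 1) → ends 58
  vx at 58 (size 4, align 2) → ends 62
  y at 62 (size 4, align 2) → ends 66
  x at 66 (size 4, align 2) → ends 70
  cooldown at 70 (size 2, align 2) → ends 72
  total 72 bytes, alignment 2
80 − 72 = 8

8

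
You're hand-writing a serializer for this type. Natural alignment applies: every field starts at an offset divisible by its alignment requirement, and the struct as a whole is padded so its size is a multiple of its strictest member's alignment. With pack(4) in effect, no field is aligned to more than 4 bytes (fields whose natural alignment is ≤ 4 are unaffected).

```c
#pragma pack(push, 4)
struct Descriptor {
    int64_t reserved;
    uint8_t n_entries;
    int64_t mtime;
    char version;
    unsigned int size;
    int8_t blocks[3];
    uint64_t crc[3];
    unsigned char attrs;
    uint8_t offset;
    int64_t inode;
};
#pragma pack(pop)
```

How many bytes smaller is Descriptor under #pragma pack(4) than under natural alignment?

natural layout:
  @0: reserved [8B, align 8] → 8
  @8: n_entries [1B, align 1] → 9
  +7 pad (align 8)
  @16: mtime [8B, align 8] → 24
  @24: version [1B, align 1] → 25
  +3 pad (align 4)
  @28: size [4B, align 4] → 32
  @32: blocks [3B, align 1] → 35
  +5 pad (align 8)
  @40: crc [24B, align 8] → 64
  @64: attrs [1B, align 1] → 65
  @65: offset [1B, align 1] → 66
  +6 pad (align 8)
  @72: inode [8B, align 8] → 80
  size 80, align 8
packed(4) layout:
  @0: reserved [8B, align 4] → 8
  @8: n_entries [1B, align 1] → 9
  +3 pad (align 4)
  @12: mtime [8B, align 4] → 20
  @20: version [1B, align 1] → 21
  +3 pad (align 4)
  @24: size [4B, align 4] → 28
  @28: blocks [3B, align 1] → 31
  +1 pad (align 4)
  @32: crc [24B, align 4] → 56
  @56: attrs [1B, align 1] → 57
  @57: offset [1B, align 1] → 58
  +2 pad (align 4)
  @60: inode [8B, align 4] → 68
  size 68, align 4
80 − 68 = 12

12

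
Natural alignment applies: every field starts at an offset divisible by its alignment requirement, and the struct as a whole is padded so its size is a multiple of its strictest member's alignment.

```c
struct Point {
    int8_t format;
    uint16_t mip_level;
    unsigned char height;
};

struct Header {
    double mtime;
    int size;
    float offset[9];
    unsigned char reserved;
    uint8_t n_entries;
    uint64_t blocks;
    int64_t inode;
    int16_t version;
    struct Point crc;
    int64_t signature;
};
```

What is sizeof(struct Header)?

88

Point: format at 0 (size 1, align 1) → ends 1; pad 1 to align 2 for mip_level; mip_level at 2 (size 2, align 2) → ends 4; height at 4 (size 1, align 1) → ends 5; tail pad 1 to reach multiple of 2; total 6 bytes, alignment 2
mtime at 0 (size 8, align 8) → ends 8
size at 8 (size 4, align 4) → ends 12
offset at 12 (size 36, align 4) → ends 48
reserved at 48 (size 1, align 1) → ends 49
n_entries at 49 (size 1, align 1) → ends 50
pad 6 to align 8 for blocks
blocks at 56 (size 8, align 8) → ends 64
inode at 64 (size 8, align 8) → ends 72
version at 72 (size 2, align 2) → ends 74
crc at 74 (size 6, align 2) → ends 80
signature at 80 (size 8, align 8) → ends 88
total 88 bytes, alignment 8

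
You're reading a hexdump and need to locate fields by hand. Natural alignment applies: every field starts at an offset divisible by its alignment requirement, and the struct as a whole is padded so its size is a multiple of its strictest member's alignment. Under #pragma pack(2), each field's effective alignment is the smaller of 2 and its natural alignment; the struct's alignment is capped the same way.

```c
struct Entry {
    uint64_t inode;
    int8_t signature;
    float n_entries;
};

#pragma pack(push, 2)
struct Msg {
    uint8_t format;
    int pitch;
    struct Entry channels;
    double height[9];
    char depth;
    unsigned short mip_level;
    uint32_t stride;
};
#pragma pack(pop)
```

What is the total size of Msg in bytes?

102 bytes

Entry: inode at 0 (size 8, align 8) → ends 8; signature at 8 (size 1, align 1) → ends 9; pad 3 to align 4 for n_entries; n_entries at 12 (size 4, align 4) → ends 16; total 16 bytes, alignment 8
format at 0 (size 1, align 1) → ends 1
pad 1 to align 2 for pitch
pitch at 2 (size 4, align 2) → ends 6
channels at 6 (size 16, align 2) → ends 22
height at 22 (size 72, align 2) → ends 94
depth at 94 (size 1, align 1) → ends 95
pad 1 to align 2 for mip_level
mip_level at 96 (size 2, align 2) → ends 98
stride at 98 (size 4, align 2) → ends 102
total 102 bytes, alignment 2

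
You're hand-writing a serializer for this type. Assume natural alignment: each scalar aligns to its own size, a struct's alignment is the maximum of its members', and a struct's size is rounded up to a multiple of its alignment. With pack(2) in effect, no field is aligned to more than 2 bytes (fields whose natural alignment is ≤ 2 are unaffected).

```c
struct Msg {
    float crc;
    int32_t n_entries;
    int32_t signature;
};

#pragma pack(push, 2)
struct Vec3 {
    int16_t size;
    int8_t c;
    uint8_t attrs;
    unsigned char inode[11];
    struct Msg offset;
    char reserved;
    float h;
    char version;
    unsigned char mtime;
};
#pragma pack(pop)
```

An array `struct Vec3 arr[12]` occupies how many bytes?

432

Msg: crc at 0 (size 4, align 4) → ends 4; n_entries at 4 (size 4, align 4) → ends 8; signature at 8 (size 4, align 4) → ends 12; total 12 bytes, alignment 4
size at 0 (size 2, align 2) → ends 2
c at 2 (size 1, align 1) → ends 3
attrs at 3 (size 1, align 1) → ends 4
inode at 4 (size 11, align 1) → ends 15
pad 1 to align 2 for offset
offset at 16 (size 12, align 2) → ends 28
reserved at 28 (size 1, align 1) → ends 29
pad 1 to align 2 for h
h at 30 (size 4, align 2) → ends 34
version at 34 (size 1, align 1) → ends 35
mtime at 35 (size 1, align 1) → ends 36
total 36 bytes, alignment 2
array of 12: 12 × 36 = 432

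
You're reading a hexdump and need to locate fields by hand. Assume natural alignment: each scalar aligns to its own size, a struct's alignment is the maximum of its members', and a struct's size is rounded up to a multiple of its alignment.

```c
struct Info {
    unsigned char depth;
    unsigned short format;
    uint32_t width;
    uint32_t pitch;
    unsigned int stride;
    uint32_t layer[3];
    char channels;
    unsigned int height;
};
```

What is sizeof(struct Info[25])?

900

depth at 0 (size 1, align 1) → ends 1
pad 1 to align 2 for format
format at 2 (size 2, align 2) → ends 4
width at 4 (size 4, align 4) → ends 8
pitch at 8 (size 4, align 4) → ends 12
stride at 12 (size 4, align 4) → ends 16
layer at 16 (size 12, align 4) → ends 28
channels at 28 (size 1, align 1) → ends 29
pad 3 to align 4 for height
height at 32 (size 4, align 4) → ends 36
total 36 bytes, alignment 4
array of 25: 25 × 36 = 900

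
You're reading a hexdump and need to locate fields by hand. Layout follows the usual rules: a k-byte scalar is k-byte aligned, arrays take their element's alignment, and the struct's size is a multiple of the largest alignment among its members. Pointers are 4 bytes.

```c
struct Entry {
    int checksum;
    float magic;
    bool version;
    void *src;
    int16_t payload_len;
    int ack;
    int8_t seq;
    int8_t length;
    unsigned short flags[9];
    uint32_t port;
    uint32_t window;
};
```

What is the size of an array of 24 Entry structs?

checksum at 0 (size 4, align 4) → ends 4
magic at 4 (size 4, align 4) → ends 8
version at 8 (size 1, align 1) → ends 9
pad 3 to align 4 for src
src at 12 (size 4, align 4) → ends 16
payload_len at 16 (size 2, align 2) → ends 18
pad 2 to align 4 for ack
ack at 20 (size 4, align 4) → ends 24
seq at 24 (size 1, align 1) → ends 25
length at 25 (size 1, align 1) → ends 26
flags at 26 (size 18, align 2) → ends 44
port at 44 (size 4, align 4) → ends 48
window at 48 (size 4, align 4) → ends 52
total 52 bytes, alignment 4
array of 24: 24 × 52 = 1248

1248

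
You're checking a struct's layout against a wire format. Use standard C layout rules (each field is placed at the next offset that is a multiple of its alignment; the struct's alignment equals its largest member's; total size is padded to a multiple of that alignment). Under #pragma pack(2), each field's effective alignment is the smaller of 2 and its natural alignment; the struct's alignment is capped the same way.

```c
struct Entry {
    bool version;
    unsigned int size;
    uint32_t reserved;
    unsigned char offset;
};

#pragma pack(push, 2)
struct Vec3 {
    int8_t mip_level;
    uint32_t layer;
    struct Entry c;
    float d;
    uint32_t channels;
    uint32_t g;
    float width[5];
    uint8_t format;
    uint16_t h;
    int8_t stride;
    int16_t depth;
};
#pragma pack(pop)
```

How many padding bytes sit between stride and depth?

Entry: 0..1  version  (1B, 1-aligned); 1..4  -- padding (3B); 4..8  size  (4B, 4-aligned); 8..12  reserved  (4B, 4-aligned); 12..13  offset  (1B, 1-aligned); 13..16  -- tail padding (3B); sizeof = 16, alignof = 4
0..1  mip_level  (1B, 1-aligned)
1..2  -- padding (1B)
2..6  layer  (4B, 2-aligned)
6..22  c  (16B, 2-aligned)
22..26  d  (4B, 2-aligned)
26..30  channels  (4B, 2-aligned)
30..34  g  (4B, 2-aligned)
34..54  width  (20B, 2-aligned)
54..55  format  (1B, 1-aligned)
55..56  -- padding (1B)
56..58  h  (2B, 2-aligned)
58..59  stride  (1B, 1-aligned)
59..60  -- padding (1B)
60..62  depth  (2B, 2-aligned)

1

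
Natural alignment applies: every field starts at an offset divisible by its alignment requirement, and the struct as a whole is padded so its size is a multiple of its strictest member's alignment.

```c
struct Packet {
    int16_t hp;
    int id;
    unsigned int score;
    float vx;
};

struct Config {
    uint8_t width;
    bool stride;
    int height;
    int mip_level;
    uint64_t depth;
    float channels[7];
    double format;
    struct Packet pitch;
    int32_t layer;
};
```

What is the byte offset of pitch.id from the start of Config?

Packet: hp at 0 (size 2, align 2) → ends 2; pad 2 to align 4 for id; id at 4 (size 4, align 4) → ends 8; score at 8 (size 4, align 4) → ends 12; vx at 12 (size 4, align 4) → ends 16; total 16 bytes, alignment 4
width at 0 (size 1, align 1) → ends 1
stride at 1 (size 1, align 1) → ends 2
pad 2 to align 4 for height
height at 4 (size 4, align 4) → ends 8
mip_level at 8 (size 4, align 4) → ends 12
pad 4 to align 8 for depth
depth at 16 (size 8, align 8) → ends 24
channels at 24 (size 28, align 4) → ends 52
pad 4 to align 8 for format
format at 56 (size 8, align 8) → ends 64
pitch at 64 (size 16, align 4) → ends 80
within Packet: id at 4
64 + 4 = 68

68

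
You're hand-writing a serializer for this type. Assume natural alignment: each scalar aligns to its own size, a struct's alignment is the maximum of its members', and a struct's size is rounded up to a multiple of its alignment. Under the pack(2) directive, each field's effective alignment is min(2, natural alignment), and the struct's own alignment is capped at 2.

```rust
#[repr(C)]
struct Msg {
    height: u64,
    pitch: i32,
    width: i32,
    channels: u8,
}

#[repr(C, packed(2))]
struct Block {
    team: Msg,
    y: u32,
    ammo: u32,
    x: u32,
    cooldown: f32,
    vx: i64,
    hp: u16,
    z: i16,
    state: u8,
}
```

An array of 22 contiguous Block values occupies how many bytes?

Msg: height at 0 (size 8, align 8) → ends 8; pitch at 8 (size 4, align 4) → ends 12; width at 12 (size 4, align 4) → ends 16; channels at 16 (size 1, align 1) → ends 17; tail pad 7 to reach multiple of 8; total 24 bytes, alignment 8
team at 0 (size 24, align 2) → ends 24
y at 24 (size 4, align 2) → ends 28
ammo at 28 (size 4, align 2) → ends 32
x at 32 (size 4, align 2) → ends 36
cooldown at 36 (size 4, align 2) → ends 40
vx at 40 (size 8, align 2) → ends 48
hp at 48 (size 2, align 2) → ends 50
z at 50 (size 2, align 2) → ends 52
state at 52 (size 1, align 1) → ends 53
tail pad 1 to reach multiple of 2
total 54 bytes, alignment 2
array of 22: 22 × 54 = 1188

1188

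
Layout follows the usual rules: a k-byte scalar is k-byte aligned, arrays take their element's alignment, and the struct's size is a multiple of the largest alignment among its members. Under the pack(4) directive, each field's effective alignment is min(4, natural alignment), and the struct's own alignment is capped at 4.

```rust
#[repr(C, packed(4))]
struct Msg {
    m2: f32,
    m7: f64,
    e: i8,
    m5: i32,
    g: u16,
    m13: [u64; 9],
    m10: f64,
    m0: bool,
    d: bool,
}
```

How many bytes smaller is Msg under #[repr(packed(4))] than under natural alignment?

12

natural layout:
  0..4  m2  (4B, 4-aligned)
  4..8  -- padding (4B)
  8..16  m7  (8B, 8-aligned)
  16..17  e  (1B, 1-aligned)
  17..20  -- padding (3B)
  20..24  m5  (4B, 4-aligned)
  24..26  g  (2B, 2-aligned)
  26..32  -- padding (6B)
  32..104  m13  (72B, 8-aligned)
  104..112  m10  (8B, 8-aligned)
  112..113  m0  (1B, 1-aligned)
  113..114  d  (1B, 1-aligned)
  114..120  -- tail padding (6B)
  sizeof = 120, alignof = 8
packed(4) layout:
  0..4  m2  (4B, 4-aligned)
  4..12  m7  (8B, 4-aligned)
  12..13  e  (1B, 1-aligned)
  13..16  -- padding (3B)
  16..20  m5  (4B, 4-aligned)
  20..22  g  (2B, 2-aligned)
  22..24  -- padding (2B)
  24..96  m13  (72B, 4-aligned)
  96..104  m10  (8B, 4-aligned)
  104..105  m0  (1B, 1-aligned)
  105..106  d  (1B, 1-aligned)
  106..108  -- tail padding (2B)
  sizeof = 108, alignof = 4
120 − 108 = 12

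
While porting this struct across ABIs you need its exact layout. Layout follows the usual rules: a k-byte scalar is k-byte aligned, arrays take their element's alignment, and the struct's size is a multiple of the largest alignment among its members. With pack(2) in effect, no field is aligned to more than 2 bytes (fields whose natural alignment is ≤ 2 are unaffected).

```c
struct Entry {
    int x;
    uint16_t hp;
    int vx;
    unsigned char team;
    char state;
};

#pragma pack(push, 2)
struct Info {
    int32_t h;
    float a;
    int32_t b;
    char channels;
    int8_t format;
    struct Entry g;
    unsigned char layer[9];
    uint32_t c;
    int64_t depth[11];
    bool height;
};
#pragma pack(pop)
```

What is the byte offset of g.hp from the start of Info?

18

Entry: x at 0 (size 4, align 4) → ends 4; hp at 4 (size 2, align 2) → ends 6; pad 2 to align 4 for vx; vx at 8 (size 4, align 4) → ends 12; team at 12 (size 1, align 1) → ends 13; state at 13 (size 1, align 1) → ends 14; tail pad 2 to reach multiple of 4; total 16 bytes, alignment 4
h at 0 (size 4, align 2) → ends 4
a at 4 (size 4, align 2) → ends 8
b at 8 (size 4, align 2) → ends 12
channels at 12 (size 1, align 1) → ends 13
format at 13 (size 1, align 1) → ends 14
g at 14 (size 16, align 2) → ends 30
within Entry: hp at 4
14 + 4 = 18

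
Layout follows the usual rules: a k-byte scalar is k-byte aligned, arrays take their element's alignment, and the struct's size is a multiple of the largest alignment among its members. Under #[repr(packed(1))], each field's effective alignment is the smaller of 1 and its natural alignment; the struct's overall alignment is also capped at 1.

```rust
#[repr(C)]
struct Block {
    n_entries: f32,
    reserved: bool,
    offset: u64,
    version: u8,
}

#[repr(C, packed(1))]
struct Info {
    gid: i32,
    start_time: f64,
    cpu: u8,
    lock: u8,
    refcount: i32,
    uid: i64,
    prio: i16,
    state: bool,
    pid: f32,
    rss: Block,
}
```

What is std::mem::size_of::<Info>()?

57 bytes

Block: n_entries at 0 (size 4, align 4) → ends 4; reserved at 4 (size 1, align 1) → ends 5; pad 3 to align 8 for offset; offset at 8 (size 8, align 8) → ends 16; version at 16 (size 1, align 1) → ends 17; tail pad 7 to reach multiple of 8; total 24 bytes, alignment 8
gid at 0 (size 4, align 1) → ends 4
start_time at 4 (size 8, align 1) → ends 12
cpu at 12 (size 1, align 1) → ends 13
lock at 13 (size 1, align 1) → ends 14
refcount at 14 (size 4, align 1) → ends 18
uid at 18 (size 8, align 1) → ends 26
prio at 26 (size 2, align 1) → ends 28
state at 28 (size 1, align 1) → ends 29
pid at 29 (size 4, align 1) → ends 33
rss at 33 (size 24, align 1) → ends 57
total 57 bytes, alignment 1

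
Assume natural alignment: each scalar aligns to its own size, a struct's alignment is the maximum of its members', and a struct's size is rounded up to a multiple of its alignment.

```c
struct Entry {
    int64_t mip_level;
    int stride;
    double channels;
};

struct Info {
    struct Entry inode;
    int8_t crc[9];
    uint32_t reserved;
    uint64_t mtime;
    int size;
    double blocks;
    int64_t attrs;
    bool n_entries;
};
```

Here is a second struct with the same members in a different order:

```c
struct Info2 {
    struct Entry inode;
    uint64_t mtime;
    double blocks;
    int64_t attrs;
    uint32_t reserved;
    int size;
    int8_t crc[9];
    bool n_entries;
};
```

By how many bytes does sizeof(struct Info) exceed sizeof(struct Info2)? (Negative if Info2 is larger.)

8

Entry: mip_level at 0 (size 8, align 8) → ends 8; stride at 8 (size 4, align 4) → ends 12; pad 4 to align 8 for channels; channels at 16 (size 8, align 8) → ends 24; total 24 bytes, alignment 8
inode at 0 (size 24, align 8) → ends 24
crc at 24 (size 9, align 1) → ends 33
pad 3 to align 4 for reserved
reserved at 36 (size 4, align 4) → ends 40
mtime at 40 (size 8, align 8) → ends 48
size at 48 (size 4, align 4) → ends 52
pad 4 to align 8 for blocks
blocks at 56 (size 8, align 8) → ends 64
attrs at 64 (size 8, align 8) → ends 72
n_entries at 72 (size 1, align 1) → ends 73
tail pad 7 to reach multiple of 8
total 80 bytes, alignment 8
— Info2 —
inode at 0 (size 24, align 8) → ends 24
mtime at 24 (size 8, align 8) → ends 32
blocks at 32 (size 8, align 8) → ends 40
attrs at 40 (size 8, align 8) → ends 48
reserved at 48 (size 4, align 4) → ends 52
size at 52 (size 4, align 4) → ends 56
crc at 56 (size 9, align 1) → ends 65
n_entries at 65 (size 1, align 1) → ends 66
tail pad 6 to reach multiple of 8
total 72 bytes, alignment 8
80 − 72 = 8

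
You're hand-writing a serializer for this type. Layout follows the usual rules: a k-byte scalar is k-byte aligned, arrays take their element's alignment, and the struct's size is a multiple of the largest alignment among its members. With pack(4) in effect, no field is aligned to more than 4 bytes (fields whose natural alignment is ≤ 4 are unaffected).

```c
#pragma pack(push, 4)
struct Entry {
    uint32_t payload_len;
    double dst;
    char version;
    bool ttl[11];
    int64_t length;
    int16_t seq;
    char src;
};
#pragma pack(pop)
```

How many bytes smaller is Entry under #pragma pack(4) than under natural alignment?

natural layout:
  @0: payload_len [4B, align 4] → 4
  +4 pad (align 8)
  @8: dst [8B, align 8] → 16
  @16: version [1B, align 1] → 17
  @17: ttl [11B, align 1] → 28
  +4 pad (align 8)
  @32: length [8B, align 8] → 40
  @40: seq [2B, align 2] → 42
  @42: src [1B, align 1] → 43
  +5 tail pad (align 8)
  size 48, align 8
packed(4) layout:
  @0: payload_len [4B, align 4] → 4
  @4: dst [8B, align 4] → 12
  @12: version [1B, align 1] → 13
  @13: ttl [11B, align 1] → 24
  @24: length [8B, align 4] → 32
  @32: seq [2B, align 2] → 34
  @34: src [1B, align 1] → 35
  +1 tail pad (align 4)
  size 36, align 4
48 − 36 = 12

12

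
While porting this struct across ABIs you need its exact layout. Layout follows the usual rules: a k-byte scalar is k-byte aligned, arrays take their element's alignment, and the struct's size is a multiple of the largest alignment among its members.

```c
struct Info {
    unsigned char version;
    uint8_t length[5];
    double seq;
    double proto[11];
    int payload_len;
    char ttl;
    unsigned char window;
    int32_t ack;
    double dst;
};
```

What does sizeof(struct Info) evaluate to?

128

0..1  version  (1B, 1-aligned)
1..6  length  (5B, 1-aligned)
6..8  -- padding (2B)
8..16  seq  (8B, 8-aligned)
16..104  proto  (88B, 8-aligned)
104..108  payload_len  (4B, 4-aligned)
108..109  ttl  (1B, 1-aligned)
109..110  window  (1B, 1-aligned)
110..112  -- padding (2B)
112..116  ack  (4B, 4-aligned)
116..120  -- padding (4B)
120..128  dst  (8B, 8-aligned)
sizeof = 128, alignof = 8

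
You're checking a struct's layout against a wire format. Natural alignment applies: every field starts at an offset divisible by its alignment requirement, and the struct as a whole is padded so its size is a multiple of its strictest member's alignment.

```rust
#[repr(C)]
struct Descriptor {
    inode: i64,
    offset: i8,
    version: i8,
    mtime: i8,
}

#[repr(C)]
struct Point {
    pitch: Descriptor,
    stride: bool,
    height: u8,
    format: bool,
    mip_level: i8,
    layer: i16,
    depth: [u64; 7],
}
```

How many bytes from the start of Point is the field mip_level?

19

Descriptor: inode at 0 (size 8, align 8) → ends 8; offset at 8 (size 1, align 1) → ends 9; version at 9 (size 1, align 1) → ends 10; mtime at 10 (size 1, align 1) → ends 11; tail pad 5 to reach multiple of 8; total 16 bytes, alignment 8
pitch at 0 (size 16, align 8) → ends 16
stride at 16 (size 1, align 1) → ends 17
height at 17 (size 1, align 1) → ends 18
format at 18 (size 1, align 1) → ends 19
mip_level at 19 (size 1, align 1) → ends 20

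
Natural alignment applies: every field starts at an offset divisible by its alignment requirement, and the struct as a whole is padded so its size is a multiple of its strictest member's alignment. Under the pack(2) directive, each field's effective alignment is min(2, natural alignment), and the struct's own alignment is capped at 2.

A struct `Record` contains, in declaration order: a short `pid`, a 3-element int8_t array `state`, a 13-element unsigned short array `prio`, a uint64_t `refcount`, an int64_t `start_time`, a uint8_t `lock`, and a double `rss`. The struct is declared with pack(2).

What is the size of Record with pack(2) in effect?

58

0..2  pid  (2B, 2-aligned)
2..5  state  (3B, 1-aligned)
5..6  -- padding (1B)
6..32  prio  (26B, 2-aligned)
32..40  refcount  (8B, 2-aligned)
40..48  start_time  (8B, 2-aligned)
48..49  lock  (1B, 1-aligned)
49..50  -- padding (1B)
50..58  rss  (8B, 2-aligned)
sizeof = 58, alignof = 2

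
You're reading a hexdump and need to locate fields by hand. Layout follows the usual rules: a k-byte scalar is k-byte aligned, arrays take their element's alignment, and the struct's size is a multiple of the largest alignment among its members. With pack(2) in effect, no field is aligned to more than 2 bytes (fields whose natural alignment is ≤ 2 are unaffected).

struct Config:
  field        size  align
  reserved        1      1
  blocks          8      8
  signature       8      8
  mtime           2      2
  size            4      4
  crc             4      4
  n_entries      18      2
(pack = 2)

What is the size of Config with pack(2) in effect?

@0: reserved [1B, align 1] → 1
+1 pad (align 2)
@2: blocks [8B, align 2] → 10
@10: signature [8B, align 2] → 18
@18: mtime [2B, align 2] → 20
@20: size [4B, align 2] → 24
@24: crc [4B, align 2] → 28
@28: n_entries [18B, align 2] → 46
size 46, align 2

46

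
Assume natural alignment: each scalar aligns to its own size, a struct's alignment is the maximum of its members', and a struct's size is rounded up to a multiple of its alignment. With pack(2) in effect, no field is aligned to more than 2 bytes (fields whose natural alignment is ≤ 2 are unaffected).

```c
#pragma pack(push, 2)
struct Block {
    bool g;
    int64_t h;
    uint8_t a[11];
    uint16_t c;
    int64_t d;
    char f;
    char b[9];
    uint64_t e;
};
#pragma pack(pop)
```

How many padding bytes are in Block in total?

@0: g [1B, align 1] → 1
+1 pad (align 2)
@2: h [8B, align 2] → 10
@10: a [11B, align 1] → 21
+1 pad (align 2)
@22: c [2B, align 2] → 24
@24: d [8B, align 2] → 32
@32: f [1B, align 1] → 33
@33: b [9B, align 1] → 42
@42: e [8B, align 2] → 50
size 50, align 2
data bytes 48, size 50 → padding 2

2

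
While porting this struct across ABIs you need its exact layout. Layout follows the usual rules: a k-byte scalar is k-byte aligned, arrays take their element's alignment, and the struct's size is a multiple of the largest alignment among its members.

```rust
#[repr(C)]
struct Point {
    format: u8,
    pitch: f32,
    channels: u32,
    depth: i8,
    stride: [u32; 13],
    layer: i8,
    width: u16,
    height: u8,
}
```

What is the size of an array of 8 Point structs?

format at 0 (size 1, align 1) → ends 1
pad 3 to align 4 for pitch
pitch at 4 (size 4, align 4) → ends 8
channels at 8 (size 4, align 4) → ends 12
depth at 12 (size 1, align 1) → ends 13
pad 3 to align 4 for stride
stride at 16 (size 52, align 4) → ends 68
layer at 68 (size 1, align 1) → ends 69
pad 1 to align 2 for width
width at 70 (size 2, align 2) → ends 72
height at 72 (size 1, align 1) → ends 73
tail pad 3 to reach multiple of 4
total 76 bytes, alignment 4
array of 8: 8 × 76 = 608

608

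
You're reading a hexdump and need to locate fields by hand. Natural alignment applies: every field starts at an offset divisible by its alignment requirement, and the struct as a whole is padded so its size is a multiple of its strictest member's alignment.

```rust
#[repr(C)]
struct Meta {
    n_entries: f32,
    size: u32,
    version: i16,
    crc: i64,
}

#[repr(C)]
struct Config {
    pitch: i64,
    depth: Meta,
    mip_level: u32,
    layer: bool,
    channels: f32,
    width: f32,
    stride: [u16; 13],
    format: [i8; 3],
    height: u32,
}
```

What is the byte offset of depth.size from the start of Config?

Meta: n_entries at 0 (size 4, align 4) → ends 4; size at 4 (size 4, align 4) → ends 8; version at 8 (size 2, align 2) → ends 10; pad 6 to align 8 for crc; crc at 16 (size 8, align 8) → ends 24; total 24 bytes, alignment 8
pitch at 0 (size 8, align 8) → ends 8
depth at 8 (size 24, align 8) → ends 32
within Meta: size at 4
8 + 4 = 12

12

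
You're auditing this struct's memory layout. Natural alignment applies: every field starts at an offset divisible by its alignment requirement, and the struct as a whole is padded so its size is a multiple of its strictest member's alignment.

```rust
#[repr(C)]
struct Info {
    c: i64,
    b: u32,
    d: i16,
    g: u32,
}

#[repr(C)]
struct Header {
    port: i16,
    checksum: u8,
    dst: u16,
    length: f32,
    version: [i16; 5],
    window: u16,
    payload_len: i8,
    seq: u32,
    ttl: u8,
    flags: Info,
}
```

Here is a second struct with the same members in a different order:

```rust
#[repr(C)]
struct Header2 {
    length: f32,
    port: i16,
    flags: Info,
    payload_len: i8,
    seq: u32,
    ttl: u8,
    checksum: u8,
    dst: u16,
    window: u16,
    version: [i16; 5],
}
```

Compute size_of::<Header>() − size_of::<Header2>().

Info: c at 0 (size 8, align 8) → ends 8; b at 8 (size 4, align 4) → ends 12; d at 12 (size 2, align 2) → ends 14; pad 2 to align 4 for g; g at 16 (size 4, align 4) → ends 20; tail pad 4 to reach multiple of 8; total 24 bytes, alignment 8
port at 0 (size 2, align 2) → ends 2
checksum at 2 (size 1, align 1) → ends 3
pad 1 to align 2 for dst
dst at 4 (size 2, align 2) → ends 6
pad 2 to align 4 for length
length at 8 (size 4, align 4) → ends 12
version at 12 (size 10, align 2) → ends 22
window at 22 (size 2, align 2) → ends 24
payload_len at 24 (size 1, align 1) → ends 25
pad 3 to align 4 for seq
seq at 28 (size 4, align 4) → ends 32
ttl at 32 (size 1, align 1) → ends 33
pad 7 to align 8 for flags
flags at 40 (size 24, align 8) → ends 64
total 64 bytes, alignment 8
— Header2 —
length at 0 (size 4, align 4) → ends 4
port at 4 (size 2, align 2) → ends 6
pad 2 to align 8 for flags
flags at 8 (size 24, align 8) → ends 32
payload_len at 32 (size 1, align 1) → ends 33
pad 3 to align 4 for seq
seq at 36 (size 4, align 4) → ends 40
ttl at 40 (size 1, align 1) → ends 41
checksum at 41 (size 1, align 1) → ends 42
dst at 42 (size 2, align 2) → ends 44
window at 44 (size 2, align 2) → ends 46
version at 46 (size 10, align 2) → ends 56
total 56 bytes, alignment 8
64 − 56 = 8

8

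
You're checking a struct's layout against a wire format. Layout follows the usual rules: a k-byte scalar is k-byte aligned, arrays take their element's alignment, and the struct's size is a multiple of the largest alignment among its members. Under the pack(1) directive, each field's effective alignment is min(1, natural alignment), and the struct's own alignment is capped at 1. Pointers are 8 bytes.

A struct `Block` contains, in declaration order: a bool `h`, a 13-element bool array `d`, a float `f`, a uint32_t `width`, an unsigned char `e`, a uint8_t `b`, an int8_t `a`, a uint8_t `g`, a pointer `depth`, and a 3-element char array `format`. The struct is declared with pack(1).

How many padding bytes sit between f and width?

0

h at 0 (size 1, align 1) → ends 1
d at 1 (size 13, align 1) → ends 14
f at 14 (size 4, align 1) → ends 18
width at 18 (size 4, align 1) → ends 22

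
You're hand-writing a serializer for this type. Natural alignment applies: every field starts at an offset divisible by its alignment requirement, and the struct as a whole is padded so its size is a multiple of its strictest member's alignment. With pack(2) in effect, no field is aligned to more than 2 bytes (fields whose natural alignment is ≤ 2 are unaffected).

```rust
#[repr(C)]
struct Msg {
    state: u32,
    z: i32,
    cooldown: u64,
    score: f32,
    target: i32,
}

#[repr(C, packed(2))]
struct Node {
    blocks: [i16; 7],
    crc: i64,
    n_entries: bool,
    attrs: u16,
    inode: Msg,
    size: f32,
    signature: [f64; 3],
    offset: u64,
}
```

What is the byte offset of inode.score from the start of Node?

42

Msg: @0: state [4B, align 4] → 4; @4: z [4B, align 4] → 8; @8: cooldown [8B, align 8] → 16; @16: score [4B, align 4] → 20; @20: target [4B, align 4] → 24; size 24, align 8
@0: blocks [14B, align 2] → 14
@14: crc [8B, align 2] → 22
@22: n_entries [1B, align 1] → 23
+1 pad (align 2)
@24: attrs [2B, align 2] → 26
@26: inode [24B, align 2] → 50
within Msg: score at 16
26 + 16 = 42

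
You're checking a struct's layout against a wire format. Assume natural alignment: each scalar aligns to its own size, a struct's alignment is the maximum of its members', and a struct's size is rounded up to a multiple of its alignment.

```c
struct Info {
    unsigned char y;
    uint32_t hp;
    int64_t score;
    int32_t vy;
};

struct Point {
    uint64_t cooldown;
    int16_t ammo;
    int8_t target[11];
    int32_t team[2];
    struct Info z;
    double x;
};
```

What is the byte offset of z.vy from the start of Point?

Info: y at 0 (size 1, align 1) → ends 1; pad 3 to align 4 for hp; hp at 4 (size 4, align 4) → ends 8; score at 8 (size 8, align 8) → ends 16; vy at 16 (size 4, align 4) → ends 20; tail pad 4 to reach multiple of 8; total 24 bytes, alignment 8
cooldown at 0 (size 8, align 8) → ends 8
ammo at 8 (size 2, align 2) → ends 10
target at 10 (size 11, align 1) → ends 21
pad 3 to align 4 for team
team at 24 (size 8, align 4) → ends 32
z at 32 (size 24, align 8) → ends 56
within Info: vy at 16
32 + 16 = 48

48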